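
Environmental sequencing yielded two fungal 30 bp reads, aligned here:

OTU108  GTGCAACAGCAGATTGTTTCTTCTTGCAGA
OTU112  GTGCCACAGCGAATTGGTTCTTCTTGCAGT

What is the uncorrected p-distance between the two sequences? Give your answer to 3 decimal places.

Differing sites — 5:A/C; 11:A/G; 12:G/A; 17:T/G; 30:A/T.
There are 5 differences over 30 sites, so p = 5/30 = 0.167.

0.167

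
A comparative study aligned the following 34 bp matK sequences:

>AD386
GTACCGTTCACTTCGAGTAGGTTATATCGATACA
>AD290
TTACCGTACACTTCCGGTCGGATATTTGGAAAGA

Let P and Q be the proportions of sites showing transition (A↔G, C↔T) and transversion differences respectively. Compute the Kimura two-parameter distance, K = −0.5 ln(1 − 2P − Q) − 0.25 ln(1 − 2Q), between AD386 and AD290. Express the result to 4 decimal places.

0.3839

Mismatches occur at site 1 (G↔T, transversion), site 8 (T↔A, transversion), site 15 (G↔C, transversion), site 16 (A↔G, transition), site 19 (A↔C, transversion), site 22 (T↔A, transversion), site 26 (A↔T, transversion), site 28 (C↔G, transversion), site 31 (T↔A, transversion), site 33 (C↔G, transversion).
Of the 10 differences, 1 transition and 9 transversions over 34 sites: P = 1/34 = 0.029412, Q = 9/34 = 0.264706.
d = −0.5·ln(0.676470) − 0.25·ln(0.470588) = −0.5·(-0.390867) − 0.25·(-0.753772) = 0.3839.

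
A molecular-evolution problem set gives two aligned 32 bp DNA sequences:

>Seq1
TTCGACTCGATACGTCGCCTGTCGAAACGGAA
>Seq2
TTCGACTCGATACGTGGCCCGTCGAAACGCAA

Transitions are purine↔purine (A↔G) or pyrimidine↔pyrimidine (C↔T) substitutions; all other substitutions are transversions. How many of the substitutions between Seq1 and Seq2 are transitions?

1

Differing sites — 16:C/G (Tv); 20:T/C (Ti); 30:G/C (Tv).
Of the 3 differences, 1 transition and 2 transversions, so the answer is 1.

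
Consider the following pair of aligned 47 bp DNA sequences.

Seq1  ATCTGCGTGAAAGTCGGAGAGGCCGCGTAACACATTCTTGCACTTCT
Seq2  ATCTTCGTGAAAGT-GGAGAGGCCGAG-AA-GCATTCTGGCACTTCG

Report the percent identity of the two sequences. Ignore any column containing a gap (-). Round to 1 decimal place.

Excluding the 3 gap columns leaves 44 comparable sites.
Mismatches occur at site 5 (G/T), site 26 (C/A), site 32 (A/G), site 39 (T/G), site 47 (T/G).
39 of the 44 comparable sites match, so the percent identity is 39/44 × 100 = 88.6%.

88.6%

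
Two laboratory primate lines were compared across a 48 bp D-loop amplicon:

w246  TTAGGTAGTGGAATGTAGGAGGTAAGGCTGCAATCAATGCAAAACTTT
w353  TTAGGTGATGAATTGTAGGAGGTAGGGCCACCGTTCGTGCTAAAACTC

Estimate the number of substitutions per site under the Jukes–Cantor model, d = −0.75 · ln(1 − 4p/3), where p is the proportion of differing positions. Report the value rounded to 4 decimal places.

Differing sites — 7:A/G; 8:G/A; 11:G/A; 13:A/T; 25:A/G; 29:T/C; 30:G/A; 32:A/C; 33:A/G; 35:C/T; 36:A/C; 37:A/G; 41:A/T; 45:C/A; 46:T/C; 48:T/C.
p = 16/48 = 0.333333.
d = −0.75 · ln(1 − (4/3)·0.333333) = −0.75 · ln(0.555556) = −0.75 · (-0.587786) = 0.4408.

0.4408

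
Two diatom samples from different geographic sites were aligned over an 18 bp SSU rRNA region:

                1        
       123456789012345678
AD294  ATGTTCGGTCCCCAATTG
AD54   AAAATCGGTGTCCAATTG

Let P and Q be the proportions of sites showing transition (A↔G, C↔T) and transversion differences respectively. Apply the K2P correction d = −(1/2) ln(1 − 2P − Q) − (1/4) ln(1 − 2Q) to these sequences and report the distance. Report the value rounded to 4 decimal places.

0.3476

The sequences differ at positions 2 (T/A, transversion), 3 (G/A, transition), 4 (T/A, transversion), 10 (C/G, transversion), 11 (C/T, transition).
Of the 5 differences, 2 transitions and 3 transversions over 18 sites: P = 2/18 = 0.111111, Q = 3/18 = 0.166667.
d = −0.5·ln(0.611111) − 0.25·ln(0.666666) = −0.5·(-0.492477) − 0.25·(-0.405466) = 0.3476.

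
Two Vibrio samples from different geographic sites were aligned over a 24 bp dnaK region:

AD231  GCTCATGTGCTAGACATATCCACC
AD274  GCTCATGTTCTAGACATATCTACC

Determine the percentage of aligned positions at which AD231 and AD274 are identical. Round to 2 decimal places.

Differing sites — 9:G/T; 21:C/T.
22 of the 24 sites match, so the percent identity is 22/24 × 100 = 91.67%.

91.67%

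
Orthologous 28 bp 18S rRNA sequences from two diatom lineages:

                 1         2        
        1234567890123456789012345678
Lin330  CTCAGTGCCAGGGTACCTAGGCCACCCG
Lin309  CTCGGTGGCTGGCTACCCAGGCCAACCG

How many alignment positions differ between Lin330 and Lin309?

The sequences differ at positions 4 (A/G), 8 (C/G), 10 (A/T), 13 (G/C), 18 (T/C), 25 (C/A).
That gives 6 mismatches out of 28 aligned sites, so the Hamming distance is 6.

6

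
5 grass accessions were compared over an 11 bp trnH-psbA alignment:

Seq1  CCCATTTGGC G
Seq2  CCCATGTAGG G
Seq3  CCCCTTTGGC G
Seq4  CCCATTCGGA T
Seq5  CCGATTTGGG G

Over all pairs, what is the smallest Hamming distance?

1

Pairwise Hamming distances:
  Seq1 vs Seq2: 3
  Seq1 vs Seq3: 1
  Seq1 vs Seq4: 3
  Seq1 vs Seq5: 2
  Seq2 vs Seq3: 4
  Seq2 vs Seq4: 5
  Seq2 vs Seq5: 3
  Seq3 vs Seq4: 4
  Seq3 vs Seq5: 3
  Seq4 vs Seq5: 4
The smallest is 1, between Seq1 and Seq3.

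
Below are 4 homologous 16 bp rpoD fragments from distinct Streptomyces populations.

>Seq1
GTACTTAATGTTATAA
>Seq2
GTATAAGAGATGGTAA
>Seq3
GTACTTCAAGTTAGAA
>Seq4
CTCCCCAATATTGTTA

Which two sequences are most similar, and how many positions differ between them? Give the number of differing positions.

3

Pairwise Hamming distances:
  Seq1 vs Seq2: 8
  Seq1 vs Seq3: 3
  Seq1 vs Seq4: 7
  Seq2 vs Seq3: 9
  Seq2 vs Seq4: 9
  Seq3 vs Seq4: 10
The smallest is 3, between Seq1 and Seq3.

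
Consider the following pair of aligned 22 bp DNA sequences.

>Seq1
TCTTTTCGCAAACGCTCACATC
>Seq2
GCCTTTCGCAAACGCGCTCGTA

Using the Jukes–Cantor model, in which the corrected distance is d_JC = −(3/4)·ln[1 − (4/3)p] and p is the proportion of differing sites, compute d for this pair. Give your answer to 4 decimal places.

Mismatches occur at site 1 (T/G), site 3 (T/C), site 16 (T/G), site 18 (A/T), site 20 (A/G), site 22 (C/A).
p = 6/22 = 0.272727.
d = −0.75 · ln(1 − (4/3)·0.272727) = −0.75 · ln(0.636364) = −0.75 · (-0.451985) = 0.3390.

0.3390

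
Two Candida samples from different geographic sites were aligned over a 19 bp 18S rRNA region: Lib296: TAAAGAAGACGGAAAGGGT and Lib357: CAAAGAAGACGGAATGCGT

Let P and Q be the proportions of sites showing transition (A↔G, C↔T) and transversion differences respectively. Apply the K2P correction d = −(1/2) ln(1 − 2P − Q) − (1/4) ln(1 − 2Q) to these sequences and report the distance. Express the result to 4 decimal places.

The sequences differ at positions 1 (T/C, transition), 15 (A/T, transversion), 17 (G/C, transversion).
Of the 3 differences, 1 transition and 2 transversions over 19 sites: P = 1/19 = 0.052632, Q = 2/19 = 0.105263.
d = −0.5·ln(0.789473) − 0.25·ln(0.789474) = −0.5·(-0.236390) − 0.25·(-0.236388) = 0.1773.

0.1773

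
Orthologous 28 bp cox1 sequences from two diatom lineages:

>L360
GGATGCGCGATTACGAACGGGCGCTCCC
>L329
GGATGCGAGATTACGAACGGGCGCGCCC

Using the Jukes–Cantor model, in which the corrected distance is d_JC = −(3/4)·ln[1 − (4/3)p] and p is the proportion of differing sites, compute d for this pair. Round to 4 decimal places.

0.0751

The sequences differ at positions 8 (C/A), 25 (T/G).
p = 2/28 = 0.071429.
d = −0.75 · ln(1 − (4/3)·0.071429) = −0.75 · ln(0.904761) = −0.75 · (-0.100084) = 0.0751.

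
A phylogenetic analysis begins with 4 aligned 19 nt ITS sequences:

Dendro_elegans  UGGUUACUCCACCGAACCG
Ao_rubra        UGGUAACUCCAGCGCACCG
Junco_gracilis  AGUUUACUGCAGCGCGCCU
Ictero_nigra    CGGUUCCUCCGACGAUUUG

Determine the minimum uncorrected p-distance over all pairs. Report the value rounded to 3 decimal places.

0.158

Pairwise Hamming distances:
  Dendro_elegans vs Ao_rubra: 3
  Dendro_elegans vs Junco_gracilis: 7
  Dendro_elegans vs Ictero_nigra: 7
  Ao_rubra vs Junco_gracilis: 6
  Ao_rubra vs Ictero_nigra: 9
  Junco_gracilis vs Ictero_nigra: 11
The smallest is 3 mismatches, between Dendro_elegans and Ao_rubra; p = 3/19 = 0.158.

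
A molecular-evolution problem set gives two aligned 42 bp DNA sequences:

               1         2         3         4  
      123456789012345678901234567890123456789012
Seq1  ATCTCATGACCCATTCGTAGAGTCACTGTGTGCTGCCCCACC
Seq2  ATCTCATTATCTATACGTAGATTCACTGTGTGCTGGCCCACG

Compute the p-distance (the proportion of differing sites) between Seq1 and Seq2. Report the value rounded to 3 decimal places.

The sequences differ at positions 8 (G/T), 10 (C/T), 12 (C/T), 15 (T/A), 22 (G/T), 36 (C/G), 42 (C/G).
There are 7 differences over 42 sites, so p = 7/42 = 0.167.

0.167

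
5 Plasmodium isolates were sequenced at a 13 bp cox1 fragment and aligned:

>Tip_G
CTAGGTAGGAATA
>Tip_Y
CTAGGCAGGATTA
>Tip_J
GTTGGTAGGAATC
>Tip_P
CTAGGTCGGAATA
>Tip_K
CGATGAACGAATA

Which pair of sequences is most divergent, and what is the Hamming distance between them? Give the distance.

Pairwise Hamming distances:
  Tip_G vs Tip_Y: 2
  Tip_G vs Tip_J: 3
  Tip_G vs Tip_P: 1
  Tip_G vs Tip_K: 4
  Tip_Y vs Tip_J: 5
  Tip_Y vs Tip_P: 3
  Tip_Y vs Tip_K: 5
  Tip_J vs Tip_P: 4
  Tip_J vs Tip_K: 7
  Tip_P vs Tip_K: 5
The largest is 7, between Tip_J and Tip_K.

7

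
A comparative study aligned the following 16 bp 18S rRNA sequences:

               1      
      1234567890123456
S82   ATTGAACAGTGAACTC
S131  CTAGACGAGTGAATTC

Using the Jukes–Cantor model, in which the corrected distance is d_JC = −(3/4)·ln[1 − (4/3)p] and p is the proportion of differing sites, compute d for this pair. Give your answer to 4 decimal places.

0.4042

The sequences differ at positions 1 (A/C), 3 (T/A), 6 (A/C), 7 (C/G), 14 (C/T).
p = 5/16 = 0.312500.
d = −0.75 · ln(1 − (4/3)·0.312500) = −0.75 · ln(0.583333) = −0.75 · (-0.538997) = 0.4042.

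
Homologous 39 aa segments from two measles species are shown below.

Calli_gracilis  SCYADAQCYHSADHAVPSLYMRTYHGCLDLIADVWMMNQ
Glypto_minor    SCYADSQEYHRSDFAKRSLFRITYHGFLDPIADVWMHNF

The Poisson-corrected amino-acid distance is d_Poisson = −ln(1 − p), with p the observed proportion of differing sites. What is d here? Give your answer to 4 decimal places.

0.4447

Mismatches occur at site 6 (A→S), site 8 (C→E), site 11 (S→R), site 12 (A→S), site 14 (H→F), site 16 (V→K), site 17 (P→R), site 20 (Y→F), site 21 (M→R), site 22 (R→I), site 27 (C→F), site 30 (L→P), site 37 (M→H), site 39 (Q→F).
p = 14/39 = 0.358974.
d = −ln(1 − 0.358974) = −ln(0.641026) = 0.4447.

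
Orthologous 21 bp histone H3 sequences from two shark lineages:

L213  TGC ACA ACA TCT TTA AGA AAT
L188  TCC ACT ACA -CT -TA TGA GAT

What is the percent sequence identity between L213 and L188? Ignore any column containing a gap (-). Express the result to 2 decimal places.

78.95%

Excluding the 2 gap columns leaves 19 comparable sites.
Mismatches occur at site 2 (G/C), site 6 (A/T), site 16 (A/T), site 19 (A/G).
15 of the 19 comparable sites match, so the percent identity is 15/19 × 100 = 78.95%.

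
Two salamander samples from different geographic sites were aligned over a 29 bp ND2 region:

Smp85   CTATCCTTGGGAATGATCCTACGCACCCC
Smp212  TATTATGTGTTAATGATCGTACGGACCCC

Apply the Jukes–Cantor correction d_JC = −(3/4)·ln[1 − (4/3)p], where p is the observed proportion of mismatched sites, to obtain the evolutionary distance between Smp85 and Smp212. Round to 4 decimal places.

The sequences differ at positions 1 (C/T), 2 (T/A), 3 (A/T), 5 (C/A), 6 (C/T), 7 (T/G), 10 (G/T), 11 (G/T), 19 (C/G), 24 (C/G).
p = 10/29 = 0.344828.
d = −0.75 · ln(1 − (4/3)·0.344828) = −0.75 · ln(0.540229) = −0.75 · (-0.615762) = 0.4618.

0.4618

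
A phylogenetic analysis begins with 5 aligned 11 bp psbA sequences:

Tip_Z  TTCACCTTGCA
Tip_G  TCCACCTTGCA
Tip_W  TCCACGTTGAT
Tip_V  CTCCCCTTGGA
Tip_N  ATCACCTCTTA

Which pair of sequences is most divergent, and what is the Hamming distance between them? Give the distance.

7

Pairwise Hamming distances:
  Tip_Z vs Tip_G: 1
  Tip_Z vs Tip_W: 4
  Tip_Z vs Tip_V: 3
  Tip_Z vs Tip_N: 4
  Tip_G vs Tip_W: 3
  Tip_G vs Tip_V: 4
  Tip_G vs Tip_N: 5
  Tip_W vs Tip_V: 6
  Tip_W vs Tip_N: 7
  Tip_V vs Tip_N: 5
The largest is 7, between Tip_W and Tip_N.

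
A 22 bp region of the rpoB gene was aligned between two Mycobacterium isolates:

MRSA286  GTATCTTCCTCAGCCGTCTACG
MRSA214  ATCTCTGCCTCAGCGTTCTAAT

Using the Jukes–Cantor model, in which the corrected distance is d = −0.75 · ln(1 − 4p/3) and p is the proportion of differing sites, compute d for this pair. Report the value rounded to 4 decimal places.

The sequences differ at positions 1 (G/A), 3 (A/C), 7 (T/G), 15 (C/G), 16 (G/T), 21 (C/A), 22 (G/T).
p = 7/22 = 0.318182.
d = −0.75 · ln(1 − (4/3)·0.318182) = −0.75 · ln(0.575757) = −0.75 · (-0.552070) = 0.4141.

0.4141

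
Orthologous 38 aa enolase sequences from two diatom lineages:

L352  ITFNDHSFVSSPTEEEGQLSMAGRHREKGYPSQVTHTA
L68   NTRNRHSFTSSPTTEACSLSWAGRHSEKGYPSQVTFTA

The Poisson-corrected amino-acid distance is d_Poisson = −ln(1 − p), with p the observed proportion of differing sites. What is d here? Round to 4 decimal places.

0.3417

Mismatches occur at site 1 (I→N), site 3 (F→R), site 5 (D→R), site 9 (V→T), site 14 (E→T), site 16 (E→A), site 17 (G→C), site 18 (Q→S), site 21 (M→W), site 26 (R→S), site 36 (H→F).
p = 11/38 = 0.289474.
d = −ln(1 − 0.289474) = −ln(0.710526) = 0.3417.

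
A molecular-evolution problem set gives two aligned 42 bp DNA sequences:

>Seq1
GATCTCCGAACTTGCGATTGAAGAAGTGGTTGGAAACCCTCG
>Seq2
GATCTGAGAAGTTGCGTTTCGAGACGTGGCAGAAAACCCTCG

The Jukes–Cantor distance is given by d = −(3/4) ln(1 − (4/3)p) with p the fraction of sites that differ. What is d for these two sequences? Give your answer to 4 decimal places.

Differing sites — 6:C/G; 7:C/A; 11:C/G; 17:A/T; 20:G/C; 21:A/G; 25:A/C; 30:T/C; 31:T/A; 33:G/A.
p = 10/42 = 0.238095.
d = −0.75 · ln(1 − (4/3)·0.238095) = −0.75 · ln(0.682540) = −0.75 · (-0.381934) = 0.2865.

0.2865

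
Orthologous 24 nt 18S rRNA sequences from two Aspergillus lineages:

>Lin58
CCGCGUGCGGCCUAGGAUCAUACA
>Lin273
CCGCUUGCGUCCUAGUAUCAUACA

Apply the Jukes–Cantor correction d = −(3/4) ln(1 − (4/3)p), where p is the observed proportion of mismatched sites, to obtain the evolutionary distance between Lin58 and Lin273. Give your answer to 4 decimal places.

Mismatches occur at site 5 (G/U), site 10 (G/U), site 16 (G/U).
p = 3/24 = 0.125000.
d = −0.75 · ln(1 − (4/3)·0.125000) = −0.75 · ln(0.833333) = −0.75 · (-0.182322) = 0.1367.

0.1367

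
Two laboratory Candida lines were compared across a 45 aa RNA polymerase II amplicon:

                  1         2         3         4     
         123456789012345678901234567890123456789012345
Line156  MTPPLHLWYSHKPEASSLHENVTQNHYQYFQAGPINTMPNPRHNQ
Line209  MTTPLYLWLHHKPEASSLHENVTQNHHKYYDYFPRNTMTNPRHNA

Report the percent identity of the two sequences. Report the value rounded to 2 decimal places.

71.11%

Differing sites — 3:P/T; 6:H/Y; 9:Y/L; 10:S/H; 27:Y/H; 28:Q/K; 30:F/Y; 31:Q/D; 32:A/Y; 33:G/F; 35:I/R; 39:P/T; 45:Q/A.
32 of the 45 sites match, so the percent identity is 32/45 × 100 = 71.11%.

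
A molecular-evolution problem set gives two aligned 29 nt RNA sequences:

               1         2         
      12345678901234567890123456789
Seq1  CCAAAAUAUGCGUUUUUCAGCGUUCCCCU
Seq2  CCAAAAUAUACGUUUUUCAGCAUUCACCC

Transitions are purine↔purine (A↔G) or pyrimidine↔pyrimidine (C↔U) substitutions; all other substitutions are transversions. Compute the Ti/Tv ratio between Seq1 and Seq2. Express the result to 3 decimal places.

3.000

The sequences differ at positions 10 (G/A, transition), 22 (G/A, transition), 26 (C/A, transversion), 29 (U/C, transition).
Of the 4 differences, 3 transitions and 1 transversion, so Ti/Tv = 3/1 = 3.000.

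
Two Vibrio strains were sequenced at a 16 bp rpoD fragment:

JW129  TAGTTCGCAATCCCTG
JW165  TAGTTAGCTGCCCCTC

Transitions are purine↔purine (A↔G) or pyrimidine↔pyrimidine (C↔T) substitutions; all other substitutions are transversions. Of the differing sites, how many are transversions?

3

The sequences differ at positions 6 (C/A, transversion), 9 (A/T, transversion), 10 (A/G, transition), 11 (T/C, transition), 16 (G/C, transversion).
Of the 5 differences, 2 transitions and 3 transversions, so the answer is 3.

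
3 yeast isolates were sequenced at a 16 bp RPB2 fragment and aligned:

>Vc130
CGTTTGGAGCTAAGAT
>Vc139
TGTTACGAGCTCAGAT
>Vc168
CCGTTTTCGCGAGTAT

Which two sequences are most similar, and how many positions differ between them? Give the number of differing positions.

Pairwise Hamming distances:
  Vc130 vs Vc139: 4
  Vc130 vs Vc168: 8
  Vc139 vs Vc168: 11
The smallest is 4, between Vc130 and Vc139.

4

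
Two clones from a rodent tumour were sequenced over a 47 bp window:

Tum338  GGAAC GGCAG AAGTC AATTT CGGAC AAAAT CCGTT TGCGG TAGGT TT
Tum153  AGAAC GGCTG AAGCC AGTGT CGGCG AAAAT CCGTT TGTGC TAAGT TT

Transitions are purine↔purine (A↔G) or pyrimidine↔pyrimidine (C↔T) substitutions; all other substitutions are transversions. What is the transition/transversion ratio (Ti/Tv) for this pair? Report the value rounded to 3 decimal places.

Mismatches occur at site 1 (G→A, transition), site 9 (A→T, transversion), site 14 (T→C, transition), site 17 (A→G, transition), site 19 (T→G, transversion), site 24 (A→C, transversion), site 25 (C→G, transversion), site 38 (C→T, transition), site 40 (G→C, transversion), site 43 (G→A, transition).
Of the 10 differences, 5 transitions and 5 transversions, so Ti/Tv = 5/5 = 1.000.

1.000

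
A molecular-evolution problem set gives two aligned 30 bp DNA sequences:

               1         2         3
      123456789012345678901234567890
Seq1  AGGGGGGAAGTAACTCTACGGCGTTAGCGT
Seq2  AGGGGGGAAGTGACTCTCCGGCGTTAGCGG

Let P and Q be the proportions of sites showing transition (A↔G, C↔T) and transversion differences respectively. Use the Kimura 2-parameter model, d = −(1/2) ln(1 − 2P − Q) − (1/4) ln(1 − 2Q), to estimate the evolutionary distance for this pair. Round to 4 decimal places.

0.1073

Differing sites — 12:A/G (Ti); 18:A/C (Tv); 30:T/G (Tv).
Of the 3 differences, 1 transition and 2 transversions over 30 sites: P = 1/30 = 0.033333, Q = 2/30 = 0.066667.
d = −0.5·ln(0.866667) − 0.25·ln(0.866666) = −0.5·(-0.143100) − 0.25·(-0.143102) = 0.1073.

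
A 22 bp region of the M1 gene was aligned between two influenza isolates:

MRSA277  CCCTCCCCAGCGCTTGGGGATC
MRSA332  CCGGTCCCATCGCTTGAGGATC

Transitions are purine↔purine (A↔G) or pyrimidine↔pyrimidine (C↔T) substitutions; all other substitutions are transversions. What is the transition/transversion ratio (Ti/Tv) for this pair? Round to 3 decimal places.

Mismatches occur at site 3 (C/G, transversion), site 4 (T/G, transversion), site 5 (C/T, transition), site 10 (G/T, transversion), site 17 (G/A, transition).
Of the 5 differences, 2 transitions and 3 transversions, so Ti/Tv = 2/3 = 0.667.

0.667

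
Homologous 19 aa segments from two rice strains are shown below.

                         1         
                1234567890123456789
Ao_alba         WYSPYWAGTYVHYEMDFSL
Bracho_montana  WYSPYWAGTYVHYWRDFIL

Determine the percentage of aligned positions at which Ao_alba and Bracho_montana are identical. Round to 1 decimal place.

Mismatches occur at site 14 (E↔W), site 15 (M↔R), site 18 (S↔I).
16 of the 19 sites match, so the percent identity is 16/19 × 100 = 84.2%.

84.2%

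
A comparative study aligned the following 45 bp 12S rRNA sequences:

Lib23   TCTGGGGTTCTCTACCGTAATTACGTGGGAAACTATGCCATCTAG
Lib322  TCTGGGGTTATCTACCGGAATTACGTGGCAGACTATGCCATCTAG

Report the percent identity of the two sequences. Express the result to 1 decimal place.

91.1%

Mismatches occur at site 10 (C/A), site 18 (T/G), site 29 (G/C), site 31 (A/G).
41 of the 45 sites match, so the percent identity is 41/45 × 100 = 91.1%.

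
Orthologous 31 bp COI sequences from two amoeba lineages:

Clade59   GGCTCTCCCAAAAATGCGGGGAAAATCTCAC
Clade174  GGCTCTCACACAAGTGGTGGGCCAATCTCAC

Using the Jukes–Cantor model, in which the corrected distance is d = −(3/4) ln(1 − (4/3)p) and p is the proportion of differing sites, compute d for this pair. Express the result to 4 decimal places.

Mismatches occur at site 8 (C→A), site 11 (A→C), site 14 (A→G), site 17 (C→G), site 18 (G→T), site 22 (A→C), site 23 (A→C).
p = 7/31 = 0.225806.
d = −0.75 · ln(1 − (4/3)·0.225806) = −0.75 · ln(0.698925) = −0.75 · (-0.358212) = 0.2687.

0.2687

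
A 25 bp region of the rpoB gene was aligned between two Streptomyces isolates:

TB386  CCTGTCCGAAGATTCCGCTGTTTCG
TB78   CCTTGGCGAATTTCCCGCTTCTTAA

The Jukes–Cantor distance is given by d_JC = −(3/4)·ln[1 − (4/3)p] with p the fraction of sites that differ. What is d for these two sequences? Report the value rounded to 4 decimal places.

Differing sites — 4:G/T; 5:T/G; 6:C/G; 11:G/T; 12:A/T; 14:T/C; 20:G/T; 21:T/C; 24:C/A; 25:G/A.
p = 10/25 = 0.400000.
d = −0.75 · ln(1 − (4/3)·0.400000) = −0.75 · ln(0.466667) = −0.75 · (-0.762139) = 0.5716.

0.5716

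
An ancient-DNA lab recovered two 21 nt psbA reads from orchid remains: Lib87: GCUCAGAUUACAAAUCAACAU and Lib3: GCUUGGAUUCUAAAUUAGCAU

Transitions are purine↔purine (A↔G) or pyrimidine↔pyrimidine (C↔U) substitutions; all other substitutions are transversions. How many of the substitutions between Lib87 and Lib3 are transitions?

5

The sequences differ at positions 4 (C/U, transition), 5 (A/G, transition), 10 (A/C, transversion), 11 (C/U, transition), 16 (C/U, transition), 18 (A/G, transition).
Of the 6 differences, 5 transitions and 1 transversion, so the answer is 5.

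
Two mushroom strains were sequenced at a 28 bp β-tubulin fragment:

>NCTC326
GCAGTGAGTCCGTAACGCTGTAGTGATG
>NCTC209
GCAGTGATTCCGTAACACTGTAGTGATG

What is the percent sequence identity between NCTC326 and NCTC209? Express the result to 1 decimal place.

Differing sites — 8:G/T; 17:G/A.
26 of the 28 sites match, so the percent identity is 26/28 × 100 = 92.9%.

92.9%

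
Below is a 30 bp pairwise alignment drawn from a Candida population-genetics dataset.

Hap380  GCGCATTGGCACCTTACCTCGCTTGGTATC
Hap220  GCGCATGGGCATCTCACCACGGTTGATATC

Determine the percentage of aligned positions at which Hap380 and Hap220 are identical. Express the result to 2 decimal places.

80.00%

The sequences differ at positions 7 (T/G), 12 (C/T), 15 (T/C), 19 (T/A), 22 (C/G), 26 (G/A).
24 of the 30 sites match, so the percent identity is 24/30 × 100 = 80.00%.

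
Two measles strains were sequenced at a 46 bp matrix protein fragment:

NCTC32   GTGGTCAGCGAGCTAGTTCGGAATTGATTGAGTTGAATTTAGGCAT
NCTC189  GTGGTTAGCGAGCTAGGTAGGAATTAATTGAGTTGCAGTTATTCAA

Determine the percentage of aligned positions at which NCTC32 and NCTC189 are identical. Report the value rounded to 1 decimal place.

80.4%

The sequences differ at positions 6 (C/T), 17 (T/G), 19 (C/A), 26 (G/A), 36 (A/C), 38 (T/G), 42 (G/T), 43 (G/T), 46 (T/A).
37 of the 46 sites match, so the percent identity is 37/46 × 100 = 80.4%.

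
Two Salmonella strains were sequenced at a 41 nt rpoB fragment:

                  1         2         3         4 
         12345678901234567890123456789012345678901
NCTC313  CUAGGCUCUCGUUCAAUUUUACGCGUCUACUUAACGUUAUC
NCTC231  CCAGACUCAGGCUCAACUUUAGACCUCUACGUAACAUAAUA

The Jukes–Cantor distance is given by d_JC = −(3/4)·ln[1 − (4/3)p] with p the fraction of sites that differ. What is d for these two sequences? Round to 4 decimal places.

Differing sites — 2:U/C; 5:G/A; 9:U/A; 10:C/G; 12:U/C; 17:U/C; 22:C/G; 23:G/A; 25:G/C; 31:U/G; 36:G/A; 38:U/A; 41:C/A.
p = 13/41 = 0.317073.
d = −0.75 · ln(1 − (4/3)·0.317073) = −0.75 · ln(0.577236) = −0.75 · (-0.549504) = 0.4121.

0.4121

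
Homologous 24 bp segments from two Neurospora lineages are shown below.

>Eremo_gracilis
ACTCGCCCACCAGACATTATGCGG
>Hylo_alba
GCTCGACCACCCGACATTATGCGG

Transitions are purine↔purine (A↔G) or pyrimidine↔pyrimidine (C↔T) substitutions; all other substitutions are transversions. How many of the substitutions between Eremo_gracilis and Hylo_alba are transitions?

1

Mismatches occur at site 1 (A↔G, transition), site 6 (C↔A, transversion), site 12 (A↔C, transversion).
Of the 3 differences, 1 transition and 2 transversions, so the answer is 1.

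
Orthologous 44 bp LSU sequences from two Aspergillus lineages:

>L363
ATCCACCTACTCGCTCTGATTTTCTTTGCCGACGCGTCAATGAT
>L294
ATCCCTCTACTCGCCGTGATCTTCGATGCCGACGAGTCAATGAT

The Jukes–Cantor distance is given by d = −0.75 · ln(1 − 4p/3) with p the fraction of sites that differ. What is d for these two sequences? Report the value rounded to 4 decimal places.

0.2082

Differing sites — 5:A/C; 6:C/T; 15:T/C; 16:C/G; 21:T/C; 25:T/G; 26:T/A; 35:C/A.
p = 8/44 = 0.181818.
d = −0.75 · ln(1 − (4/3)·0.181818) = −0.75 · ln(0.757576) = −0.75 · (-0.277631) = 0.2082.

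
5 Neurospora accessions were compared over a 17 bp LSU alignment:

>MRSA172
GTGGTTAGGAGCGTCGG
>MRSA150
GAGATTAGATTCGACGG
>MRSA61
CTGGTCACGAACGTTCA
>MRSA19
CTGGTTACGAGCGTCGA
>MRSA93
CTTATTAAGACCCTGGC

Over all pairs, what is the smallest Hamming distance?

Pairwise Hamming distances:
  MRSA172 vs MRSA150: 6
  MRSA172 vs MRSA61: 7
  MRSA172 vs MRSA19: 3
  MRSA172 vs MRSA93: 8
  MRSA150 vs MRSA61: 12
  MRSA150 vs MRSA19: 9
  MRSA150 vs MRSA93: 11
  MRSA61 vs MRSA19: 4
  MRSA61 vs MRSA93: 9
  MRSA19 vs MRSA93: 7
The smallest is 3, between MRSA172 and MRSA19.

3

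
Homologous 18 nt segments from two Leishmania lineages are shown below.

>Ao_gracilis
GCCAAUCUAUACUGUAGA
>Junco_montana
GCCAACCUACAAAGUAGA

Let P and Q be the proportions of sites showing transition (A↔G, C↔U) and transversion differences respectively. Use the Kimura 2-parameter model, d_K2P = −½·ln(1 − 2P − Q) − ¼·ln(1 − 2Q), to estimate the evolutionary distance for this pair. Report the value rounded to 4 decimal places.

0.2656

Mismatches occur at site 6 (U→C, transition), site 10 (U→C, transition), site 12 (C→A, transversion), site 13 (U→A, transversion).
Of the 4 differences, 2 transitions and 2 transversions over 18 sites: P = 2/18 = 0.111111, Q = 2/18 = 0.111111.
d = −0.5·ln(0.666667) − 0.25·ln(0.777778) = −0.5·(-0.405465) − 0.25·(-0.251314) = 0.2656.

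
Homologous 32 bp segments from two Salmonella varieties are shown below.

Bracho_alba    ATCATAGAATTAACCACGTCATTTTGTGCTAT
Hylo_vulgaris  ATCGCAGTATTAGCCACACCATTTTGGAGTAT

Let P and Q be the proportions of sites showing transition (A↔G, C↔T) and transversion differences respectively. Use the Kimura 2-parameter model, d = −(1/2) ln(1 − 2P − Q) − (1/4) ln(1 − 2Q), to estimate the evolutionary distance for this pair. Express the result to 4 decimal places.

0.3682

Differing sites — 4:A/G (Ti); 5:T/C (Ti); 8:A/T (Tv); 13:A/G (Ti); 18:G/A (Ti); 19:T/C (Ti); 27:T/G (Tv); 28:G/A (Ti); 29:C/G (Tv).
Of the 9 differences, 6 transitions and 3 transversions over 32 sites: P = 6/32 = 0.187500, Q = 3/32 = 0.093750.
d = −0.5·ln(0.531250) − 0.25·ln(0.812500) = −0.5·(-0.632523) − 0.25·(-0.207639) = 0.3682.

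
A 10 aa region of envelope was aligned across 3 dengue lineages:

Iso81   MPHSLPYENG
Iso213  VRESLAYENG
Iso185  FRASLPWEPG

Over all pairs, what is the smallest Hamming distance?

4

Pairwise Hamming distances:
  Iso81 vs Iso213: 4
  Iso81 vs Iso185: 5
  Iso213 vs Iso185: 5
The smallest is 4, between Iso81 and Iso213.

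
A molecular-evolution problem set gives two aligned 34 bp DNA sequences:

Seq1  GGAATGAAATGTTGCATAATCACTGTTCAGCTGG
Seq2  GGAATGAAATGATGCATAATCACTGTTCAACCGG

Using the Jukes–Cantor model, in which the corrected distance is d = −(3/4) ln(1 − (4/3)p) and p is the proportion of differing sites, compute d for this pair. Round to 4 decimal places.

Differing sites — 12:T/A; 30:G/A; 32:T/C.
p = 3/34 = 0.088235.
d = −0.75 · ln(1 − (4/3)·0.088235) = −0.75 · ln(0.882353) = −0.75 · (-0.125163) = 0.0939.

0.0939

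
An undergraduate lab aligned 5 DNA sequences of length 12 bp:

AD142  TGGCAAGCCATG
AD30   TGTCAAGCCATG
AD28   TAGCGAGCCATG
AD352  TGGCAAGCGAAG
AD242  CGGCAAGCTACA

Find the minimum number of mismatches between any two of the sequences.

1

Pairwise Hamming distances:
  AD142 vs AD30: 1
  AD142 vs AD28: 2
  AD142 vs AD352: 2
  AD142 vs AD242: 4
  AD30 vs AD28: 3
  AD30 vs AD352: 3
  AD30 vs AD242: 5
  AD28 vs AD352: 4
  AD28 vs AD242: 6
  AD352 vs AD242: 4
The smallest is 1, between AD142 and AD30.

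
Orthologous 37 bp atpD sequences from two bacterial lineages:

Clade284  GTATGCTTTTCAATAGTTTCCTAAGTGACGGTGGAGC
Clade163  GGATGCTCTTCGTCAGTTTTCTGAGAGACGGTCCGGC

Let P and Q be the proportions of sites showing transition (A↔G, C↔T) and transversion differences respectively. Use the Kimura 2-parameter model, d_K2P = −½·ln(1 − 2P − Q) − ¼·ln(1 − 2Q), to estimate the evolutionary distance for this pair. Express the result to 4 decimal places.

0.3864

The sequences differ at positions 2 (T/G, transversion), 8 (T/C, transition), 12 (A/G, transition), 13 (A/T, transversion), 14 (T/C, transition), 20 (C/T, transition), 23 (A/G, transition), 26 (T/A, transversion), 33 (G/C, transversion), 34 (G/C, transversion), 35 (A/G, transition).
Of the 11 differences, 6 transitions and 5 transversions over 37 sites: P = 6/37 = 0.162162, Q = 5/37 = 0.135135.
d = −0.5·ln(0.540541) − 0.25·ln(0.729730) = −0.5·(-0.615185) − 0.25·(-0.315081) = 0.3864.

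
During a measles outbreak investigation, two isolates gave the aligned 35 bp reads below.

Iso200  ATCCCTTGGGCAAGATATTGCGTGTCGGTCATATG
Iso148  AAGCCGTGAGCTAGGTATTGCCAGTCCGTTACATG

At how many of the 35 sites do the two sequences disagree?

The sequences differ at positions 2 (T/A), 3 (C/G), 6 (T/G), 9 (G/A), 12 (A/T), 15 (A/G), 22 (G/C), 23 (T/A), 27 (G/C), 30 (C/T), 32 (T/C).
That gives 11 mismatches out of 35 aligned sites, so the Hamming distance is 11.

11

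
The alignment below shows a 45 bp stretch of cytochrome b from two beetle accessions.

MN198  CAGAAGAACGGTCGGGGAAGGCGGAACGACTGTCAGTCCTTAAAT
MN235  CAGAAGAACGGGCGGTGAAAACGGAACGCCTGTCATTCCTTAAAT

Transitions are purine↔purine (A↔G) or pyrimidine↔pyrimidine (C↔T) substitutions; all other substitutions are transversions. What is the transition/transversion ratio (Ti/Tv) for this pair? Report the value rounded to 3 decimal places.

0.500

Mismatches occur at site 12 (T→G, transversion), site 16 (G→T, transversion), site 20 (G→A, transition), site 21 (G→A, transition), site 29 (A→C, transversion), site 36 (G→T, transversion).
Of the 6 differences, 2 transitions and 4 transversions, so Ti/Tv = 2/4 = 0.500.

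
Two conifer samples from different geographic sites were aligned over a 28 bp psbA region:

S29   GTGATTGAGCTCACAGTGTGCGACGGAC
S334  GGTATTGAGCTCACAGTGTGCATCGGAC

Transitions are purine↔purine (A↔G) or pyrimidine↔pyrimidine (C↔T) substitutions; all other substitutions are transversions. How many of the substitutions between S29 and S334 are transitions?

1

Differing sites — 2:T/G (Tv); 3:G/T (Tv); 22:G/A (Ti); 23:A/T (Tv).
Of the 4 differences, 1 transition and 3 transversions, so the answer is 1.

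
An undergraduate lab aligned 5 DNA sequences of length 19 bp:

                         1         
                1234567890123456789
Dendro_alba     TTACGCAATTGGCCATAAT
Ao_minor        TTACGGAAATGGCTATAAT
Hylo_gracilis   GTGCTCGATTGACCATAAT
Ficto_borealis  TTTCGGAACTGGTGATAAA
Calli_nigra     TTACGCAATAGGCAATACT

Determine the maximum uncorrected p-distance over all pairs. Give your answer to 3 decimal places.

Pairwise Hamming distances:
  Dendro_alba vs Ao_minor: 3
  Dendro_alba vs Hylo_gracilis: 5
  Dendro_alba vs Ficto_borealis: 6
  Dendro_alba vs Calli_nigra: 3
  Ao_minor vs Hylo_gracilis: 8
  Ao_minor vs Ficto_borealis: 5
  Ao_minor vs Calli_nigra: 5
  Hylo_gracilis vs Ficto_borealis: 10
  Hylo_gracilis vs Calli_nigra: 8
  Ficto_borealis vs Calli_nigra: 8
The largest is 10 mismatches, between Hylo_gracilis and Ficto_borealis; p = 10/19 = 0.526.

0.526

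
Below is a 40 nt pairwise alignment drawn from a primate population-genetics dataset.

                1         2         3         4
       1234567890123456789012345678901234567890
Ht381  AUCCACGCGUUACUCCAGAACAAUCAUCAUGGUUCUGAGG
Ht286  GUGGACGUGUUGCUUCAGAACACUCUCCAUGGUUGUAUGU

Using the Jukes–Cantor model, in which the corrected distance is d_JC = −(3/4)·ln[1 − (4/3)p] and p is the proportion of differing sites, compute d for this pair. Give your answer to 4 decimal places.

0.4260

Mismatches occur at site 1 (A→G), site 3 (C→G), site 4 (C→G), site 8 (C→U), site 12 (A→G), site 15 (C→U), site 23 (A→C), site 26 (A→U), site 27 (U→C), site 35 (C→G), site 37 (G→A), site 38 (A→U), site 40 (G→U).
p = 13/40 = 0.325000.
d = −0.75 · ln(1 − (4/3)·0.325000) = −0.75 · ln(0.566667) = −0.75 · (-0.567983) = 0.4260.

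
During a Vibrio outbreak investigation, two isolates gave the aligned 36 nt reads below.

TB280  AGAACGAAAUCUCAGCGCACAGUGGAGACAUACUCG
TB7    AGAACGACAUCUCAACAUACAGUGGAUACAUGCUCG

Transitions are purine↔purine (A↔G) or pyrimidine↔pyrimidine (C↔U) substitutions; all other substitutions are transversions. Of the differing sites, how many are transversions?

2

Mismatches occur at site 8 (A↔C, transversion), site 15 (G↔A, transition), site 17 (G↔A, transition), site 18 (C↔U, transition), site 27 (G↔U, transversion), site 32 (A↔G, transition).
Of the 6 differences, 4 transitions and 2 transversions, so the answer is 2.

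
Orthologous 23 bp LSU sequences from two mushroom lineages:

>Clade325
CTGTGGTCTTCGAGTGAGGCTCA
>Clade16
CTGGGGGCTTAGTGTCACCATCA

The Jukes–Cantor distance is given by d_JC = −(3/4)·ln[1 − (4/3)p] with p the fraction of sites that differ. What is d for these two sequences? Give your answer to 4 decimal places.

Differing sites — 4:T/G; 7:T/G; 11:C/A; 13:A/T; 16:G/C; 18:G/C; 19:G/C; 20:C/A.
p = 8/23 = 0.347826.
d = −0.75 · ln(1 − (4/3)·0.347826) = −0.75 · ln(0.536232) = −0.75 · (-0.623188) = 0.4674.

0.4674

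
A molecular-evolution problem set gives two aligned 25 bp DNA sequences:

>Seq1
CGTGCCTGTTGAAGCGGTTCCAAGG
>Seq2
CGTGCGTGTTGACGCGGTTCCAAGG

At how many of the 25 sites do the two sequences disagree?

2

Mismatches occur at site 6 (C↔G), site 13 (A↔C).
That gives 2 mismatches out of 25 aligned sites, so the Hamming distance is 2.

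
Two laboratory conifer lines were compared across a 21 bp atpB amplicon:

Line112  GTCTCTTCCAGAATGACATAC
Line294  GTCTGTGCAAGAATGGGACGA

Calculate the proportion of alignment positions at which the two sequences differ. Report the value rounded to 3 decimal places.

0.381

Differing sites — 5:C/G; 7:T/G; 9:C/A; 16:A/G; 17:C/G; 19:T/C; 20:A/G; 21:C/A.
There are 8 differences over 21 sites, so p = 8/21 = 0.381.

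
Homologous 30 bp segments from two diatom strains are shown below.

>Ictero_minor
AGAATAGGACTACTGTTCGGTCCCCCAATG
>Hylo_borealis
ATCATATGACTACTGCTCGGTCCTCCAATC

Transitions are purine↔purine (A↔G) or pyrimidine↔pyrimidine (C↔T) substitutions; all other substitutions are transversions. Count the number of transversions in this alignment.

4

Differing sites — 2:G/T (Tv); 3:A/C (Tv); 7:G/T (Tv); 16:T/C (Ti); 24:C/T (Ti); 30:G/C (Tv).
Of the 6 differences, 2 transitions and 4 transversions, so the answer is 4.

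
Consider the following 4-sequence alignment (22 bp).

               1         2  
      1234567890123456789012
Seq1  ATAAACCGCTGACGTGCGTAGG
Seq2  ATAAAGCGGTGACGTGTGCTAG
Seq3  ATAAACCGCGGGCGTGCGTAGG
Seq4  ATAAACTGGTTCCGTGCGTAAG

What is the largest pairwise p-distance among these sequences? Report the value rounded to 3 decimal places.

Pairwise Hamming distances:
  Seq1 vs Seq2: 6
  Seq1 vs Seq3: 2
  Seq1 vs Seq4: 5
  Seq2 vs Seq3: 8
  Seq2 vs Seq4: 7
  Seq3 vs Seq4: 6
The largest is 8 mismatches, between Seq2 and Seq3; p = 8/22 = 0.364.

0.364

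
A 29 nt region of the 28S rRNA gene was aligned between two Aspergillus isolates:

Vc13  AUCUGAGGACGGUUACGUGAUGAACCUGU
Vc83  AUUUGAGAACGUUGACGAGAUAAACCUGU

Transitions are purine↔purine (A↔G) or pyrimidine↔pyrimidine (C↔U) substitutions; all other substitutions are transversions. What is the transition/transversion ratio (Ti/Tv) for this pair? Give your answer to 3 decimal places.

Differing sites — 3:C/U (Ti); 8:G/A (Ti); 12:G/U (Tv); 14:U/G (Tv); 18:U/A (Tv); 22:G/A (Ti).
Of the 6 differences, 3 transitions and 3 transversions, so Ti/Tv = 3/3 = 1.000.

1.000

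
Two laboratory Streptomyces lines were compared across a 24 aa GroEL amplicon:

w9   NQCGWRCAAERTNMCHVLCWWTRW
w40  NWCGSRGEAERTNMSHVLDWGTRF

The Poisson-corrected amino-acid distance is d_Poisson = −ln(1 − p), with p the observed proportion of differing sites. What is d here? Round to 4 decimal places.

0.4055

Mismatches occur at site 2 (Q→W), site 5 (W→S), site 7 (C→G), site 8 (A→E), site 15 (C→S), site 19 (C→D), site 21 (W→G), site 24 (W→F).
p = 8/24 = 0.333333.
d = −ln(1 − 0.333333) = −ln(0.666667) = 0.4055.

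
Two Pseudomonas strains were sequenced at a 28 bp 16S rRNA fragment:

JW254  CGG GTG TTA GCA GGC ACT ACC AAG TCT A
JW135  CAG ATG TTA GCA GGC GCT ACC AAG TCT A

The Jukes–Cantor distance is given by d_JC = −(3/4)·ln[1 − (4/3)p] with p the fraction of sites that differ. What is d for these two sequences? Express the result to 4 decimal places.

Mismatches occur at site 2 (G↔A), site 4 (G↔A), site 16 (A↔G).
p = 3/28 = 0.107143.
d = −0.75 · ln(1 − (4/3)·0.107143) = −0.75 · ln(0.857143) = −0.75 · (-0.154151) = 0.1156.

0.1156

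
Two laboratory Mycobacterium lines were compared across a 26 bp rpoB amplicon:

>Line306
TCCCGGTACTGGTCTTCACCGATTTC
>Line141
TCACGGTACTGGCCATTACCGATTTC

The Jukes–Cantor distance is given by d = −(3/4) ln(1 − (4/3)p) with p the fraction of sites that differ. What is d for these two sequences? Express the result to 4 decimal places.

0.1722

Differing sites — 3:C/A; 13:T/C; 15:T/A; 17:C/T.
p = 4/26 = 0.153846.
d = −0.75 · ln(1 − (4/3)·0.153846) = −0.75 · ln(0.794872) = −0.75 · (-0.229574) = 0.1722.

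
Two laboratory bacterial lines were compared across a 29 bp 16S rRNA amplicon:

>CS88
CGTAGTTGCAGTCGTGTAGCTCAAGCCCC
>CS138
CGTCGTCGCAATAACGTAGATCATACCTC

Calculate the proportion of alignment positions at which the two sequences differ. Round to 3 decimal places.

Differing sites — 4:A/C; 7:T/C; 11:G/A; 13:C/A; 14:G/A; 15:T/C; 20:C/A; 24:A/T; 25:G/A; 28:C/T.
There are 10 differences over 29 sites, so p = 10/29 = 0.345.

0.345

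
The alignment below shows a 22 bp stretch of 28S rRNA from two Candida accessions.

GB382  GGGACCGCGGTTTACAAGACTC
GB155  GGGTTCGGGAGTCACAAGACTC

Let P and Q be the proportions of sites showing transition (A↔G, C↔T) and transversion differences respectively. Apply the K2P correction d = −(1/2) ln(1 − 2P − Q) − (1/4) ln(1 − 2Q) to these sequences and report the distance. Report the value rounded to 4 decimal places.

Mismatches occur at site 4 (A/T, transversion), site 5 (C/T, transition), site 8 (C/G, transversion), site 10 (G/A, transition), site 11 (T/G, transversion), site 13 (T/C, transition).
Of the 6 differences, 3 transitions and 3 transversions over 22 sites: P = 3/22 = 0.136364, Q = 3/22 = 0.136364.
d = −0.5·ln(0.590908) − 0.25·ln(0.727272) = −0.5·(-0.526095) − 0.25·(-0.318455) = 0.3427.

0.3427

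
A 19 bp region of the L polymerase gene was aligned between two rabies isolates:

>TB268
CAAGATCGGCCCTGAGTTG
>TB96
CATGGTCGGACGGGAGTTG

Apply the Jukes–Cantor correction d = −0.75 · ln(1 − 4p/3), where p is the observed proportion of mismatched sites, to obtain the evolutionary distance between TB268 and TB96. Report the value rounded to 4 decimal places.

0.3241

The sequences differ at positions 3 (A/T), 5 (A/G), 10 (C/A), 12 (C/G), 13 (T/G).
p = 5/19 = 0.263158.
d = −0.75 · ln(1 − (4/3)·0.263158) = −0.75 · ln(0.649123) = −0.75 · (-0.432133) = 0.3241.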